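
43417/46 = 943 + 39/46 = 943.85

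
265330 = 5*53066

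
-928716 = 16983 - 945699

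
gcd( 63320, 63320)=63320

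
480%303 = 177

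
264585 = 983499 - 718914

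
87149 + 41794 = 128943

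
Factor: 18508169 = 23^1*804703^1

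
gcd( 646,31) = 1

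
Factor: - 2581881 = - 3^1*83^1*10369^1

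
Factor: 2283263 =647^1*3529^1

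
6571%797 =195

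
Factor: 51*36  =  1836 = 2^2*3^3 * 17^1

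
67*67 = 4489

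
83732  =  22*3806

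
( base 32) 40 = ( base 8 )200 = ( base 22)5I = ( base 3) 11202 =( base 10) 128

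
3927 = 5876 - 1949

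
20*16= 320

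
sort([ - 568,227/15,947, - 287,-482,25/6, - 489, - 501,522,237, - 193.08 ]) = [ - 568, - 501, - 489, - 482, - 287, - 193.08,25/6,227/15,237, 522,947]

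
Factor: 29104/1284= 2^2*3^(-1 )*17^1= 68/3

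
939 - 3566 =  -2627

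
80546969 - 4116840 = 76430129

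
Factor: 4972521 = 3^1 *41^1 * 40427^1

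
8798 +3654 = 12452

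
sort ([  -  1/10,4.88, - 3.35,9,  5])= [  -  3.35, - 1/10,  4.88,5,9] 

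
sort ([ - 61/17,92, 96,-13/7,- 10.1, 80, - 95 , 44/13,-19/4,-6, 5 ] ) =[-95,-10.1,  -  6,-19/4, - 61/17,-13/7,44/13, 5, 80,92,  96]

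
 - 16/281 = -16/281 = - 0.06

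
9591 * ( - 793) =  - 7605663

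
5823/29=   5823/29=200.79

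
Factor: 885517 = 885517^1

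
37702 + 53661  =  91363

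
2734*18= 49212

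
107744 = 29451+78293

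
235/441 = 235/441=0.53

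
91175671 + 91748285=182923956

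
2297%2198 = 99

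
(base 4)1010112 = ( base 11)3317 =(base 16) 1116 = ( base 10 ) 4374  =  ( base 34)3QM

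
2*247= 494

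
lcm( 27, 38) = 1026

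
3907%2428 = 1479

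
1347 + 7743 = 9090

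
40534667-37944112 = 2590555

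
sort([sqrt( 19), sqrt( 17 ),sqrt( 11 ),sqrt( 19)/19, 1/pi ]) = [ sqrt( 19 )/19,1/pi,sqrt( 11),sqrt( 17 ),sqrt(19 )]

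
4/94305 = 4/94305 = 0.00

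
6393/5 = 1278 + 3/5 = 1278.60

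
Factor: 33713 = 33713^1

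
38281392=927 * 41296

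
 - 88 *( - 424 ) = 37312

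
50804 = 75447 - 24643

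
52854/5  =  52854/5 =10570.80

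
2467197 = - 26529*( - 93 )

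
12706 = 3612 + 9094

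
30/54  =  5/9=0.56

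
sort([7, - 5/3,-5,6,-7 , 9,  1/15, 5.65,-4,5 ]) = [ - 7,-5 , - 4, - 5/3 , 1/15 , 5,  5.65, 6,7 , 9 ]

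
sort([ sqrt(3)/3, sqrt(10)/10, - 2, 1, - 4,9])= [ - 4, - 2,sqrt (10 )/10,sqrt ( 3)/3, 1,9]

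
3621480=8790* 412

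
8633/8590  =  1 + 43/8590  =  1.01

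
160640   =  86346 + 74294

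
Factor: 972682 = 2^1 * 486341^1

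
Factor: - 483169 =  - 29^1*16661^1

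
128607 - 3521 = 125086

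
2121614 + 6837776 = 8959390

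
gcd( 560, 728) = 56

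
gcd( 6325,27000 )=25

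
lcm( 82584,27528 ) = 82584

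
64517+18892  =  83409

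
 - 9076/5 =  - 9076/5 = - 1815.20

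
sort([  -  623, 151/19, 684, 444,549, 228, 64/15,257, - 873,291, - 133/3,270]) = [ - 873, - 623, - 133/3 , 64/15,  151/19, 228,257, 270, 291, 444 , 549, 684]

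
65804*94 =6185576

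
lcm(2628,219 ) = 2628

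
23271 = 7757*3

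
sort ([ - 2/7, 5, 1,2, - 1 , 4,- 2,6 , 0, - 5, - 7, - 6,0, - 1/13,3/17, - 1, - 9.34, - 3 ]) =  [ - 9.34, - 7, - 6, -5, - 3,-2, - 1, - 1,-2/7 , - 1/13, 0,0,  3/17 , 1, 2,4, 5, 6] 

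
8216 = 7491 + 725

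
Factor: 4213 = 11^1*383^1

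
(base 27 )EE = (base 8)610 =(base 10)392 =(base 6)1452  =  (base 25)fh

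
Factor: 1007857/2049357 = 3^ ( - 1 )*683119^( - 1 ) * 1007857^1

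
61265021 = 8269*7409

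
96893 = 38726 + 58167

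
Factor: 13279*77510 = 1029255290 = 2^1*5^1*7^2*23^1*271^1*337^1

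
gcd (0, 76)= 76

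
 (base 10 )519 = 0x207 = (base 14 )291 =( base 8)1007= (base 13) 30c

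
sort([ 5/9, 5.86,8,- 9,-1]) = [ - 9,  -  1,5/9,5.86, 8]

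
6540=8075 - 1535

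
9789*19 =185991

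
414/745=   414/745 =0.56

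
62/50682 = 31/25341 = 0.00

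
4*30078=120312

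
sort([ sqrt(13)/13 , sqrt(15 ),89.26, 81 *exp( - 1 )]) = [ sqrt ( 13)/13, sqrt(15), 81*exp( - 1 ), 89.26]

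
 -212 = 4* (  -  53) 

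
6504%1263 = 189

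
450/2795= 90/559 = 0.16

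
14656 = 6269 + 8387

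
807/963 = 269/321 = 0.84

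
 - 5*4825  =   - 24125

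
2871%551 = 116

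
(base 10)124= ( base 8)174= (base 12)A4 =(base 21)5j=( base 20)64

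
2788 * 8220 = 22917360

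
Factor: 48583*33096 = 2^3*3^1*7^1*19^1*197^1*2557^1 = 1607902968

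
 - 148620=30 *( - 4954 )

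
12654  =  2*6327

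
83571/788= 83571/788 = 106.05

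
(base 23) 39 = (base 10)78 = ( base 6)210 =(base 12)66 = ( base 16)4e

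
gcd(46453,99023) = 1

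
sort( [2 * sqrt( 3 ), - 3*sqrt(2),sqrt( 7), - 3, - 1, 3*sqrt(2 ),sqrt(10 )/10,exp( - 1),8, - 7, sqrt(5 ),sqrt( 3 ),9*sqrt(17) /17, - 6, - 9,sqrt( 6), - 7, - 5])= [ - 9, - 7, - 7, - 6, - 5, - 3*sqrt(2), - 3, -1, sqrt(10 )/10,exp(-1 ),sqrt (3 ),9*sqrt (17)/17, sqrt (5),sqrt(6), sqrt(7),2*sqrt(3), 3 *sqrt( 2),8]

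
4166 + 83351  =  87517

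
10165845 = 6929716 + 3236129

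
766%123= 28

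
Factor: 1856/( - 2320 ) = - 2^2*5^( - 1 ) = - 4/5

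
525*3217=1688925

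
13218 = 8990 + 4228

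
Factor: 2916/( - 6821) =-2^2 * 3^6*19^(-1)*359^(-1)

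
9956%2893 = 1277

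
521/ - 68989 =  - 521/68989 = - 0.01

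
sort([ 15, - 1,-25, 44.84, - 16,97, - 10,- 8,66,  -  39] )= [ - 39,-25, -16, - 10,-8, - 1, 15,44.84,66, 97] 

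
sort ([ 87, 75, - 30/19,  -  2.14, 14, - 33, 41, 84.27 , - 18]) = [ - 33,-18, -2.14, - 30/19, 14,  41,  75,84.27,87]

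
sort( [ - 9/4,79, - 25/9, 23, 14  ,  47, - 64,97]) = [ - 64, - 25/9, - 9/4,14,23, 47, 79,97]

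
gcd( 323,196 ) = 1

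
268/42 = 6 + 8/21 = 6.38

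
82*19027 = 1560214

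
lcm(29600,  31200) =1154400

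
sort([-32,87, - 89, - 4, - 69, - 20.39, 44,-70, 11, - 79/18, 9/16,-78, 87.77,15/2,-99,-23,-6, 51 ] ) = [ - 99,-89, - 78,-70 , - 69, - 32,-23, - 20.39,-6, - 79/18, - 4, 9/16, 15/2,11, 44, 51 , 87 , 87.77]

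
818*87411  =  71502198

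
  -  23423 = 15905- 39328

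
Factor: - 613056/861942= - 2^5*31^1*97^( - 1) * 103^1*1481^( - 1 ) = -102176/143657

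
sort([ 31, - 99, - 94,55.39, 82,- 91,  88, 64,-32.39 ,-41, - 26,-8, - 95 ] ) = [ - 99, - 95,-94, - 91, - 41,  -  32.39, - 26,  -  8,  31,55.39 , 64,82,88]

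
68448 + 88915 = 157363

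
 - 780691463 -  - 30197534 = -750493929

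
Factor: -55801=  -  41^1*1361^1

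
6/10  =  3/5  =  0.60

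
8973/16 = 560+13/16 = 560.81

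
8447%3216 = 2015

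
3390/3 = 1130 = 1130.00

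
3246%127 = 71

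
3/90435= 1/30145 = 0.00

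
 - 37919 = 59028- 96947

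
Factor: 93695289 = 3^1*19^1*103^1*15959^1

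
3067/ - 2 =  - 1534 + 1/2=- 1533.50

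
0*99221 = 0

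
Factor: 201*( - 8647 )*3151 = -5476586097 =-3^1*23^1*67^1*137^1*8647^1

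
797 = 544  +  253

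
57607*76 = 4378132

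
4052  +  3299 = 7351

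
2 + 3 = 5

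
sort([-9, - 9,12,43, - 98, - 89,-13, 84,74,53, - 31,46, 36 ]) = [ - 98, - 89, - 31 , - 13, - 9  , - 9, 12,  36,43, 46, 53,74,84 ]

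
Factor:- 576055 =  - 5^1 *115211^1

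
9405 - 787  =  8618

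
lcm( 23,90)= 2070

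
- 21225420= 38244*( - 555)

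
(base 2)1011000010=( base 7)2026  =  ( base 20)1F6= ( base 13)424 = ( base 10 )706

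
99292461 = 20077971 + 79214490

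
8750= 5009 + 3741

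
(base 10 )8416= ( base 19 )145I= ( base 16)20E0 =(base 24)eeg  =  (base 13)3AA5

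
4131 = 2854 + 1277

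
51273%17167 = 16939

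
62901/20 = 3145 + 1/20 = 3145.05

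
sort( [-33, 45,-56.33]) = [ - 56.33, - 33,45 ] 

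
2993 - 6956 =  - 3963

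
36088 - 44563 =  - 8475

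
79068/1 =79068 = 79068.00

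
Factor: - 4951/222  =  -2^( - 1)*3^(-1)*37^( - 1 )*4951^1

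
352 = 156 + 196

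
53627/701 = 76 + 351/701   =  76.50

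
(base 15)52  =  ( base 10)77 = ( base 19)41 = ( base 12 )65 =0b1001101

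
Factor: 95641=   7^1*13^1*1051^1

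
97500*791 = 77122500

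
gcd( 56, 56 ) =56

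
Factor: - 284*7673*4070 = - 8869067240 = - 2^3*5^1*11^1*37^1*71^1 * 7673^1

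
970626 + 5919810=6890436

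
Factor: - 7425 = -3^3*5^2*  11^1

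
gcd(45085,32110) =5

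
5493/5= 5493/5 = 1098.60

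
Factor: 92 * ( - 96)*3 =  - 26496 =- 2^7*3^2*23^1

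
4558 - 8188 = - 3630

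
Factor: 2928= 2^4 * 3^1*61^1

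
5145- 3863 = 1282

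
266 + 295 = 561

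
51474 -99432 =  - 47958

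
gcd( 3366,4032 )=18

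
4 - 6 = -2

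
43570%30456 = 13114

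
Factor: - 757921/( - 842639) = 7^( - 1)*17^(  -  1 )*73^( - 1 )*97^(-1 )*709^1*1069^1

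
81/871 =81/871 = 0.09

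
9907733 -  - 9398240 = 19305973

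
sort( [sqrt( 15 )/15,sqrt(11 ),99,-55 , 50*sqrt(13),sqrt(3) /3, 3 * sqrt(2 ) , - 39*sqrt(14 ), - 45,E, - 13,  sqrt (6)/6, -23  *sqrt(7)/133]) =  [- 39*sqrt( 14), - 55, -45  , - 13, - 23 * sqrt( 7) /133, sqrt ( 15 )/15,sqrt( 6)/6,sqrt(3 )/3, E, sqrt( 11 ), 3 * sqrt(2 ) , 99,50 * sqrt(13)]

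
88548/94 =942 = 942.00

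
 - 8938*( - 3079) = 27520102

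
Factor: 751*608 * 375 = 2^5*3^1*5^3*19^1*751^1 = 171228000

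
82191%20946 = 19353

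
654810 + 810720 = 1465530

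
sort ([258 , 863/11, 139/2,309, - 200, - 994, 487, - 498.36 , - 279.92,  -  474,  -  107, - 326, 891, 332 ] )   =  [ - 994, - 498.36 ,-474, - 326,  -  279.92,  -  200, - 107, 139/2,863/11, 258, 309,332,487,891 ] 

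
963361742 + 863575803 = 1826937545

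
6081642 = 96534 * 63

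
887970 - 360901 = 527069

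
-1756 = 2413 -4169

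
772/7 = 110 + 2/7= 110.29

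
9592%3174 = 70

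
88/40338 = 44/20169= 0.00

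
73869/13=73869/13 = 5682.23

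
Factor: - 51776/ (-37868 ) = 12944/9467 = 2^4*809^1*9467^(  -  1) 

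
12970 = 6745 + 6225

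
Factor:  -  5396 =-2^2*19^1*71^1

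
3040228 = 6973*436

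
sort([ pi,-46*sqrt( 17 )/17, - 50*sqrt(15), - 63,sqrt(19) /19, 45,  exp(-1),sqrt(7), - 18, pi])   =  [-50*sqrt( 15), - 63, - 18, - 46*sqrt (17) /17,sqrt(19)/19 , exp( - 1), sqrt( 7),pi, pi,45]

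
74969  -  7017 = 67952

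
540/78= 90/13 = 6.92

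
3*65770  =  197310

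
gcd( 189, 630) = 63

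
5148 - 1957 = 3191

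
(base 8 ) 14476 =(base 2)1100100111110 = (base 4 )1210332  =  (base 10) 6462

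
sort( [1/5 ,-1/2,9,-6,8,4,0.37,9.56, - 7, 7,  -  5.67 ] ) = [ - 7, - 6, - 5.67,- 1/2,1/5,0.37,4, 7,8,9,9.56] 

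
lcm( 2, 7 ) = 14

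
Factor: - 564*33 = - 2^2*3^2*11^1*47^1 = -  18612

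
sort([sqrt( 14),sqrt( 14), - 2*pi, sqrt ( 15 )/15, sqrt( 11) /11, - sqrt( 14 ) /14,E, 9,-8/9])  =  [  -  2* pi, - 8/9, - sqrt( 14)/14,sqrt(15 )/15, sqrt( 11 ) /11, E,sqrt( 14),sqrt( 14),9]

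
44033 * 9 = 396297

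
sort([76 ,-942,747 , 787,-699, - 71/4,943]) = [ - 942,  -  699, - 71/4,76,747,  787,943] 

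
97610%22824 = 6314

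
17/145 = 17/145= 0.12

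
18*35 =630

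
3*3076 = 9228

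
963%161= 158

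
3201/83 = 38  +  47/83 = 38.57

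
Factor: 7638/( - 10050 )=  -5^(- 2)*19^1= - 19/25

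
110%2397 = 110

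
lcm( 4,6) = 12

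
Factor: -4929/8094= -2^( - 1 ) *19^( - 1)*31^1*53^1*71^( - 1 ) = - 1643/2698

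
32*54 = 1728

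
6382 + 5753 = 12135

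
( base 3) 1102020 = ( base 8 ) 2010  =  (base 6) 4440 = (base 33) V9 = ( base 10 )1032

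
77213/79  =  77213/79=977.38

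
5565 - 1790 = 3775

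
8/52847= 8/52847  =  0.00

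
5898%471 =246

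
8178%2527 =597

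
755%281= 193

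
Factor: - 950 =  - 2^1*5^2*19^1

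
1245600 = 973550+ 272050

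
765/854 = 765/854 = 0.90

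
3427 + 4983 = 8410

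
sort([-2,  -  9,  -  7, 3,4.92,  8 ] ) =[ - 9,  -  7, - 2,3, 4.92,8]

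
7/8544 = 7/8544 = 0.00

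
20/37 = 20/37 = 0.54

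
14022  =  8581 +5441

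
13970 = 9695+4275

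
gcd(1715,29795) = 5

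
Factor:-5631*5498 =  - 2^1*3^1*1877^1*2749^1 = - 30959238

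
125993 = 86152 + 39841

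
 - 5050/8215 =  - 1+633/1643 = - 0.61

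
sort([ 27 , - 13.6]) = [ - 13.6, 27] 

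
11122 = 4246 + 6876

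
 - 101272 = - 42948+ - 58324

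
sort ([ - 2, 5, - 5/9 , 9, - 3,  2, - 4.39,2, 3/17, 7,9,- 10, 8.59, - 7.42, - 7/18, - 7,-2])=[ - 10, - 7.42, - 7, - 4.39, - 3,-2,  -  2,-5/9,  -  7/18, 3/17,2,2,5,7 , 8.59,9,9 ] 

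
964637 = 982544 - 17907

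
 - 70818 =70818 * (-1)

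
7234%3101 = 1032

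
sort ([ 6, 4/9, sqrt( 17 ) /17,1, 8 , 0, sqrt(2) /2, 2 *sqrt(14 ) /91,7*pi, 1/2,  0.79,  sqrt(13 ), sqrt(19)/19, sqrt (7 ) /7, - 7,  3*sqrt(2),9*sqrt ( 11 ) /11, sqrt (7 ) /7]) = [ - 7,0, 2*sqrt( 14)/91, sqrt( 19)/19, sqrt (17)/17, sqrt( 7)/7,sqrt(7 )/7, 4/9, 1/2,sqrt (2) /2,  0.79, 1, 9 *sqrt (11 ) /11, sqrt( 13), 3*sqrt(2), 6,8,7 * pi ]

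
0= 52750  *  0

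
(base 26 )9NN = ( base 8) 15061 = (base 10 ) 6705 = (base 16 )1a31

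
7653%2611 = 2431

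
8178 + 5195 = 13373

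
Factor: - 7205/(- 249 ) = 3^( - 1)* 5^1 * 11^1 * 83^( - 1 )*131^1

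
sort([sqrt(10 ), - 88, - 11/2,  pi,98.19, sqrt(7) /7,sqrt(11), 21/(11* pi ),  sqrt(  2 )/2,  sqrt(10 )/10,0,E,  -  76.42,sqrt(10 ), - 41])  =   [-88, - 76.42 ,  -  41,-11/2,0, sqrt ( 10 ) /10,sqrt (7 )/7,21/( 11*pi) , sqrt( 2 )/2 , E, pi , sqrt(10 ),sqrt( 10 ),sqrt(11),98.19]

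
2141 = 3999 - 1858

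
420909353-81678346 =339231007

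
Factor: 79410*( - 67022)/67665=-2^2*13^( - 1)*23^1*31^1*47^1*347^( - 1 )*2647^1 = -  354814468/4511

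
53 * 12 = 636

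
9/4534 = 9/4534 = 0.00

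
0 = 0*(- 9329)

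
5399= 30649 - 25250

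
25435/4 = 6358 + 3/4 = 6358.75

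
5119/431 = 11 + 378/431 = 11.88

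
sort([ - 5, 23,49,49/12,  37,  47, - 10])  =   [- 10, - 5 , 49/12,23, 37,47,49]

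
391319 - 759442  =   - 368123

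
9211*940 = 8658340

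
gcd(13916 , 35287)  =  497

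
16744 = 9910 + 6834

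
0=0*2028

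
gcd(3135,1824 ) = 57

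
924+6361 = 7285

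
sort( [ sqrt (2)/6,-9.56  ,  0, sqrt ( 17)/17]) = [ - 9.56,0,sqrt(2)/6,sqrt ( 17 )/17 ]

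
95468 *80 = 7637440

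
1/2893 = 1/2893 = 0.00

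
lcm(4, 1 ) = 4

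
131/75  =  1 + 56/75 = 1.75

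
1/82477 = 1/82477 = 0.00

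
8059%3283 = 1493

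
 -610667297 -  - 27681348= -582985949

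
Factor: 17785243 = 7^1*2540749^1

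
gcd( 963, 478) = 1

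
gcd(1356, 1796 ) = 4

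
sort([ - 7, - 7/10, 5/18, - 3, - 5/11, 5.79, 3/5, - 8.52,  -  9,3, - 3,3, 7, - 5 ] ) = [ - 9,-8.52,-7 , -5 , - 3, - 3, -7/10 , - 5/11,5/18 , 3/5, 3,3 , 5.79,7]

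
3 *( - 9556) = -28668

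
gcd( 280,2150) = 10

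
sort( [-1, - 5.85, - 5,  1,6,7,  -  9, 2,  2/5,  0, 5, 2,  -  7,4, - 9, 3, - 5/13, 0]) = [ - 9, - 9,-7, - 5.85,-5,-1, - 5/13,0, 0,2/5,1, 2, 2,  3,4,5,6,7] 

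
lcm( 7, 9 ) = 63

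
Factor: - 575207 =-23^1*89^1*281^1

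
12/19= 12/19 = 0.63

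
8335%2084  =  2083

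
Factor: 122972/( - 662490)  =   - 2^1*3^( - 2)*5^( - 1)*17^( - 1)*71^1= - 142/765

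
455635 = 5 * 91127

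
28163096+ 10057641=38220737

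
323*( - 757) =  - 244511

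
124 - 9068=-8944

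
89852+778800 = 868652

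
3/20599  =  3/20599 = 0.00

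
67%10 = 7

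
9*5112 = 46008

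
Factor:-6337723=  - 7^1*367^1*2467^1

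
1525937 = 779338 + 746599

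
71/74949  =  71/74949 =0.00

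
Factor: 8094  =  2^1*3^1*19^1 * 71^1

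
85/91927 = 85/91927 =0.00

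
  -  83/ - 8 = 10 + 3/8 = 10.38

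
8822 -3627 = 5195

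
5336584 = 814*6556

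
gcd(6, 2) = 2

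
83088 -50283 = 32805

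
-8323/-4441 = 1 + 3882/4441 = 1.87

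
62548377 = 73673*849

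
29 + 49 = 78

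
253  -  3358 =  -3105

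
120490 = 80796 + 39694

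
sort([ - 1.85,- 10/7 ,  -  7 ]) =[ - 7, - 1.85,-10/7]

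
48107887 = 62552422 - 14444535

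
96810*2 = 193620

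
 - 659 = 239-898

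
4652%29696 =4652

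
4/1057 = 4/1057 = 0.00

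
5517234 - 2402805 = 3114429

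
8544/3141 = 2848/1047  =  2.72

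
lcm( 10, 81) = 810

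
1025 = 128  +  897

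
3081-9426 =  - 6345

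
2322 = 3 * 774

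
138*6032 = 832416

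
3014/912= 1507/456= 3.30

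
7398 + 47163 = 54561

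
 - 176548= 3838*( - 46 )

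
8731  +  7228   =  15959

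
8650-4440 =4210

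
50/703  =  50/703  =  0.07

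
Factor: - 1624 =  - 2^3*7^1*29^1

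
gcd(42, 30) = 6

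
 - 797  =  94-891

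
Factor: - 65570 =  - 2^1*5^1 * 79^1 * 83^1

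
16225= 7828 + 8397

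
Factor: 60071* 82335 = 4945945785 = 3^1* 5^1 * 11^2*43^1 * 127^1*499^1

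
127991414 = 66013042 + 61978372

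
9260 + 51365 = 60625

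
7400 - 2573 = 4827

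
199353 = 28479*7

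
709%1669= 709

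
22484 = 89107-66623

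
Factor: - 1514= - 2^1*757^1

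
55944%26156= 3632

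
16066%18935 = 16066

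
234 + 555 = 789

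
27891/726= 9297/242 =38.42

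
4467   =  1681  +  2786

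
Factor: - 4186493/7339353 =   -  3^(-1)*7^( - 1 ) * 349493^( -1)*4186493^1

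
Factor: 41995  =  5^1*37^1*227^1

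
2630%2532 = 98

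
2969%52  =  5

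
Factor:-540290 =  - 2^1*5^1 *97^1*557^1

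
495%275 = 220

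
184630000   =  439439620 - 254809620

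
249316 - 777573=-528257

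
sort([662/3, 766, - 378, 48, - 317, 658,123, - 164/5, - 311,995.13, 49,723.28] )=[- 378, - 317, - 311, - 164/5,48,49, 123, 662/3,658,723.28,766,995.13 ]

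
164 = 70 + 94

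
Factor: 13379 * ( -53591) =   -  17^1*787^1*53591^1 = - 716993989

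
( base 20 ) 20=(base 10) 40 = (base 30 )1a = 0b101000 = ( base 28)1c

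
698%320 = 58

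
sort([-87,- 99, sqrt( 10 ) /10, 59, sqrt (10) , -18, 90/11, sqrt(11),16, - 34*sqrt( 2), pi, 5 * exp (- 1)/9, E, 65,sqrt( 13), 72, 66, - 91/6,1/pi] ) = [ - 99, - 87, - 34*sqrt( 2),-18,  -  91/6, 5*exp( - 1)/9, sqrt( 10) /10, 1/pi, E, pi,sqrt ( 10), sqrt(11 ),sqrt ( 13 ), 90/11, 16,  59, 65, 66 , 72] 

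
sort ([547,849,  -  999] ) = [ - 999, 547, 849]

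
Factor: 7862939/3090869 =7^1 * 37^( - 1)*41^1*27397^1*83537^(  -  1) 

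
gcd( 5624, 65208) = 152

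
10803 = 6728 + 4075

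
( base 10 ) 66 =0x42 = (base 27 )2c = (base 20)36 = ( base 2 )1000010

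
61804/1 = 61804= 61804.00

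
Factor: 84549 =3^1*28183^1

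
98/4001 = 98/4001 = 0.02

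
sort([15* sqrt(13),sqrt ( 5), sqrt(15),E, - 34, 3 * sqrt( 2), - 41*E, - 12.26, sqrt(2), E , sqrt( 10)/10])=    [ - 41* E, - 34, - 12.26,sqrt( 10)/10, sqrt( 2 ),sqrt (5), E, E, sqrt (15),3*sqrt (2 ), 15  *  sqrt (13)]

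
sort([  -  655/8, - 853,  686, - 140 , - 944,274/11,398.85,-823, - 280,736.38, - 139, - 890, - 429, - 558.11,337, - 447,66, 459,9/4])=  [ - 944, - 890, - 853,- 823, - 558.11, - 447, - 429, - 280, - 140, - 139,  -  655/8, 9/4,274/11,66,337,398.85, 459,686,736.38] 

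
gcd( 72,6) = 6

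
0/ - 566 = 0/1 =- 0.00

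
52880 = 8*6610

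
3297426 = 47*70158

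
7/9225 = 7/9225 = 0.00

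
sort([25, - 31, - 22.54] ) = [ - 31,-22.54 , 25]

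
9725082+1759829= 11484911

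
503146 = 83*6062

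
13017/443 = 29 + 170/443 = 29.38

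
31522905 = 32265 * 977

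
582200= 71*8200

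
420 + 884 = 1304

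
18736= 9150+9586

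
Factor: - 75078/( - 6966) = 3^ ( - 2 )*97^1 = 97/9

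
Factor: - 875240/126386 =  - 437620/63193  =  - 2^2*5^1*13^( - 1 )*4861^( - 1 )*21881^1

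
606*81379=49315674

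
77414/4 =38707/2  =  19353.50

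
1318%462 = 394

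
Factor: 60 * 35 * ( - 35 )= - 73500 =- 2^2*3^1*5^3 * 7^2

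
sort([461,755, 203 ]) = [ 203,461,755]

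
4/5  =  4/5 = 0.80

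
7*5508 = 38556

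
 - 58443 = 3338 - 61781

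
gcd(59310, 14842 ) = 2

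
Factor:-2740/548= - 5  =  - 5^1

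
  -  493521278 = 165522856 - 659044134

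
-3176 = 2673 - 5849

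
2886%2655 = 231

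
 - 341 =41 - 382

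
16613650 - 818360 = 15795290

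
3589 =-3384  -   - 6973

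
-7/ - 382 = 7/382 = 0.02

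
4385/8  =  548+1/8 =548.12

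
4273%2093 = 87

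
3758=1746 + 2012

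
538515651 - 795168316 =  -256652665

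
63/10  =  63/10 = 6.30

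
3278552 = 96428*34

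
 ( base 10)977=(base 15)452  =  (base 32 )UH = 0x3D1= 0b1111010001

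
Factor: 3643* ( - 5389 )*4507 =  - 88481996389= - 17^1*317^1*3643^1*4507^1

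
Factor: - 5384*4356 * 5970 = -2^6*3^3*5^1*11^2* 199^1*673^1 = - 140012642880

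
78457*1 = 78457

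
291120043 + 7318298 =298438341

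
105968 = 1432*74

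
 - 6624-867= - 7491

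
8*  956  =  7648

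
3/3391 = 3/3391= 0.00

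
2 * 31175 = 62350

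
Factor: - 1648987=-1648987^1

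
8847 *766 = 6776802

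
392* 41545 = 16285640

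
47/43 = 47/43= 1.09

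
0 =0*489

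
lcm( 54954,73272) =219816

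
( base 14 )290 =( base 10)518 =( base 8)1006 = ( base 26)jo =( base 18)1ae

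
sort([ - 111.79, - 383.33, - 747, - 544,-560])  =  [ - 747,- 560, - 544, - 383.33, - 111.79 ] 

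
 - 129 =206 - 335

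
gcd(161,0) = 161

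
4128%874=632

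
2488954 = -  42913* ( - 58)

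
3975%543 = 174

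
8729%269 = 121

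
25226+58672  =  83898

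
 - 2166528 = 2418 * ( - 896)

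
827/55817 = 827/55817 = 0.01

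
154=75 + 79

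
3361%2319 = 1042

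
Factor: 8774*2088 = 2^4*3^2*29^1 *41^1*107^1 = 18320112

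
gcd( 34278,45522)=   6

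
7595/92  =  82 + 51/92  =  82.55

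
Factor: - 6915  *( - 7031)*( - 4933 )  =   - 239839327545 = -  3^1 * 5^1* 79^1*89^1*461^1*4933^1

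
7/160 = 7/160 =0.04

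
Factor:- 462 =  - 2^1*3^1 * 7^1 *11^1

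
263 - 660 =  - 397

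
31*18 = 558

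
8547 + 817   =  9364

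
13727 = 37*371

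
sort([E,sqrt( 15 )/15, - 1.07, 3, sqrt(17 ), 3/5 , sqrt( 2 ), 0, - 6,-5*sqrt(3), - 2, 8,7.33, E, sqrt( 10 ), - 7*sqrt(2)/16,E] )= [ - 5*sqrt( 3), - 6, - 2, - 1.07, - 7*sqrt (2)/16 , 0 , sqrt(15) /15, 3/5, sqrt(2), E , E,E,3,sqrt(10), sqrt( 17) , 7.33,8 ] 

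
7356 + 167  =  7523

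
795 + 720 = 1515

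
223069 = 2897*77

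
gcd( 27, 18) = 9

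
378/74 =5 + 4/37 = 5.11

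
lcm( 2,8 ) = 8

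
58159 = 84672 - 26513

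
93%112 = 93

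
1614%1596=18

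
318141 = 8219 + 309922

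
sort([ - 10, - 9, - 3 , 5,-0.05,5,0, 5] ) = [ - 10,-9, - 3,-0.05, 0,5, 5, 5]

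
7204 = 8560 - 1356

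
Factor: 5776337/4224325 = 5^ (-2)*101^( - 1)*239^( - 1)*825191^1 = 825191/603475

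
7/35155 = 7/35155 = 0.00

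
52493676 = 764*68709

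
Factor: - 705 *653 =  - 3^1*5^1*47^1*653^1 = - 460365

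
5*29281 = 146405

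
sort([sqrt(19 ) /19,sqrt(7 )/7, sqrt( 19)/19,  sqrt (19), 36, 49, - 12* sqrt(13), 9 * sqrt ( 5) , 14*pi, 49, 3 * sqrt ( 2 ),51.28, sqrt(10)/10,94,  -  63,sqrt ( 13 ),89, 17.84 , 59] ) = [ - 63, -12*sqrt( 13),  sqrt( 19) /19,sqrt(19)/19,sqrt(10) /10, sqrt (7) /7, sqrt(13), 3*sqrt( 2), sqrt(19), 17.84, 9*sqrt( 5), 36,14*pi, 49,  49, 51.28,59,89, 94]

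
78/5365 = 78/5365 = 0.01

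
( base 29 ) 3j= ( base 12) 8a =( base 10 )106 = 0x6A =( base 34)34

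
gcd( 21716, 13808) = 4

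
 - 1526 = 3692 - 5218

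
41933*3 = 125799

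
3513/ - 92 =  - 39 + 75/92 =- 38.18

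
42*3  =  126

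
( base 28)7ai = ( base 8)13232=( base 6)42442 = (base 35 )4PB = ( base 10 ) 5786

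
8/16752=1/2094 = 0.00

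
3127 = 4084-957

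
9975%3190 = 405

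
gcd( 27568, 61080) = 8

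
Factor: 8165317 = 8165317^1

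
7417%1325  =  792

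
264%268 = 264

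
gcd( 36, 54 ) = 18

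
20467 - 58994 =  - 38527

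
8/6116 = 2/1529 = 0.00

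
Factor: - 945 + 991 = 46 = 2^1 *23^1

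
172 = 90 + 82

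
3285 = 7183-3898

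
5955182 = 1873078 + 4082104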